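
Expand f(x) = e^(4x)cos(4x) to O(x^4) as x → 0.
1 + 4*x - 64*x**3/3 + O(x**4)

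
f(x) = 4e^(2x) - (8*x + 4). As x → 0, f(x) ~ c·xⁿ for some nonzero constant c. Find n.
2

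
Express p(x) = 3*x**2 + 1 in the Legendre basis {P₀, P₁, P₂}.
(2)P₀ + (2)P₂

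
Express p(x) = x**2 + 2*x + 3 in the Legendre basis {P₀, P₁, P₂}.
(10/3)P₀ + (2)P₁ + (2/3)P₂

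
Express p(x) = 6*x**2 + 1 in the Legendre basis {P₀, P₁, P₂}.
(3)P₀ + (4)P₂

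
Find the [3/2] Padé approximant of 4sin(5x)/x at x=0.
(20 - 175*x**2/3)/(5*x**2/4 + 1)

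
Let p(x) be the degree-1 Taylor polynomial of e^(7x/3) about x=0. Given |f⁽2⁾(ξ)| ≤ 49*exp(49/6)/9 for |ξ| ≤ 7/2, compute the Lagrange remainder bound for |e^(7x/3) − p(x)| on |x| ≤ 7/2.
2401*exp(49/6)/72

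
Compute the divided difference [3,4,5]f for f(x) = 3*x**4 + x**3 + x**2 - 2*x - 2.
304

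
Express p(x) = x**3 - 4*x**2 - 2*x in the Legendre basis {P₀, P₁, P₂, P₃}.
(-4/3)P₀ + (-7/5)P₁ + (-8/3)P₂ + (2/5)P₃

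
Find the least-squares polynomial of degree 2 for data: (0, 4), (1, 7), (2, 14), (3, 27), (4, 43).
139/35 + (23/35)x + (16/7)x²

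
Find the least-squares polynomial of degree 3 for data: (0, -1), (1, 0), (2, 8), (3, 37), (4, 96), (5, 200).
-125/126 + (119/108)x + (-281/126)x² + (217/108)x³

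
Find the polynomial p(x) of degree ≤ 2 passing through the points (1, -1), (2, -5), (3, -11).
-x**2 - x + 1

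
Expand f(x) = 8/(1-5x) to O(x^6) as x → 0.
8 + 40*x + 200*x**2 + 1000*x**3 + 5000*x**4 + 25000*x**5 + O(x**6)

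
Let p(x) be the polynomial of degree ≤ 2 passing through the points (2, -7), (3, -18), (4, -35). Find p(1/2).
-7/4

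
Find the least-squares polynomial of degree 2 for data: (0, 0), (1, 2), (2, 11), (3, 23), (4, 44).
2/35 + (-57/70)x + (41/14)x²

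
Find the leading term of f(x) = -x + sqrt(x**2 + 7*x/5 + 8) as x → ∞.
7/10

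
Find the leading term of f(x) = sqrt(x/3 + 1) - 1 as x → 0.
x/6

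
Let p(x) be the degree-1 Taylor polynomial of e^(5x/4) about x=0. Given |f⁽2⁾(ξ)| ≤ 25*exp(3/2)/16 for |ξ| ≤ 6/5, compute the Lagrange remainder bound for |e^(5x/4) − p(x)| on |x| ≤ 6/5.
9*exp(3/2)/8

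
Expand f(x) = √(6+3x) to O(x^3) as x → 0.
sqrt(6) + sqrt(6)*x/4 - sqrt(6)*x**2/32 + O(x**3)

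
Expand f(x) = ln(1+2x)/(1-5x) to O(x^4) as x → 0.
2*x + 8*x**2 + 128*x**3/3 + O(x**4)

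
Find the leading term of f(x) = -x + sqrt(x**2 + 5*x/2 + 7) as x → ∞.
5/4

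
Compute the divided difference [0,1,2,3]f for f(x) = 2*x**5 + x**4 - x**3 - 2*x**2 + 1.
55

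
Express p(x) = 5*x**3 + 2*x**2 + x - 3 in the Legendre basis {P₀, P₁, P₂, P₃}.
(-7/3)P₀ + (4)P₁ + (4/3)P₂ + (2)P₃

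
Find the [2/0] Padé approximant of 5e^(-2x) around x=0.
10*x**2 - 10*x + 5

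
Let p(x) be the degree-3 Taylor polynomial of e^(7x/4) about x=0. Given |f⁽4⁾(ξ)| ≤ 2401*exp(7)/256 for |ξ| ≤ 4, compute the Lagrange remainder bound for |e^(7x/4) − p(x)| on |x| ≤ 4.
2401*exp(7)/24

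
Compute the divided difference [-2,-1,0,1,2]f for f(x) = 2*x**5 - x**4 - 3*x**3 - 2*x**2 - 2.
-1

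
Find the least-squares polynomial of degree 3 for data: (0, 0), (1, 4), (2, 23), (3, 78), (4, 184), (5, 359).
1/7 + (5/6)x + (-11/28)x² + (35/12)x³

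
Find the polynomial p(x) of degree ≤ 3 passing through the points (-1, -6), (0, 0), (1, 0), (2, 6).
2*x**3 - 3*x**2 + x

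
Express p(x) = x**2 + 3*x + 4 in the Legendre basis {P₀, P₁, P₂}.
(13/3)P₀ + (3)P₁ + (2/3)P₂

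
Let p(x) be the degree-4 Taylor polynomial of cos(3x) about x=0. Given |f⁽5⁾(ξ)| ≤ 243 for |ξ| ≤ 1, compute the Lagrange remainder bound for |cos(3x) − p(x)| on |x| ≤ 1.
81/40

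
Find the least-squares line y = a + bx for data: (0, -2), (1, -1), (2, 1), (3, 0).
a = -17/10, b = 4/5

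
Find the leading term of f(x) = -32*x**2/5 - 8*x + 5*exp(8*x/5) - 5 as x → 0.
256*x**3/75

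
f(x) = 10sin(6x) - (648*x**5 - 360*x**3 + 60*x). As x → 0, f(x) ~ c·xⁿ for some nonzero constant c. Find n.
7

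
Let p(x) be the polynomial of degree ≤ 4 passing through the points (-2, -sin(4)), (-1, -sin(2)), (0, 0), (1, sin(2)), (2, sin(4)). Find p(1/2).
-sin(4)/16 + 5*sin(2)/8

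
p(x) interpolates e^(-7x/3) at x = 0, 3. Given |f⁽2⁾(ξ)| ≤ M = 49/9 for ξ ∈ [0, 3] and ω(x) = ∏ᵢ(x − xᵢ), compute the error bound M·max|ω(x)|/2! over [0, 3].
49/8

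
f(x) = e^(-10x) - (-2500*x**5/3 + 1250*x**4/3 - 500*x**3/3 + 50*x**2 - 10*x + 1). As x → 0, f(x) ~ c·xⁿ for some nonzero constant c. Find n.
6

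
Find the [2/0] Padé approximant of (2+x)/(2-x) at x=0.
x**2/2 + x + 1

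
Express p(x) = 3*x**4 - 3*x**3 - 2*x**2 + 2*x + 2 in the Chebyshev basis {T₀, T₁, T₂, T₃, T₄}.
(17/8)T₀ + (-1/4)T₁ + (1/2)T₂ + (-3/4)T₃ + (3/8)T₄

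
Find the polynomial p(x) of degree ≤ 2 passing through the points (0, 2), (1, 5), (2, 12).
2*x**2 + x + 2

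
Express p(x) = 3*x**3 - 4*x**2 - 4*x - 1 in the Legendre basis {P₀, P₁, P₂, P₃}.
(-7/3)P₀ + (-11/5)P₁ + (-8/3)P₂ + (6/5)P₃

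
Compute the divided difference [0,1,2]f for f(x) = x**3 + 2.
3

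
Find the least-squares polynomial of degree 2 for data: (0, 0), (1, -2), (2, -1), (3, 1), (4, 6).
-2/35 + (-39/14)x + (15/14)x²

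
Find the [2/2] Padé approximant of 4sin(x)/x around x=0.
(4 - 7*x**2/15)/(x**2/20 + 1)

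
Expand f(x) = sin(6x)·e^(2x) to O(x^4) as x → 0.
6*x + 12*x**2 - 24*x**3 + O(x**4)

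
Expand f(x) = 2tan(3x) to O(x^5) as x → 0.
6*x + 18*x**3 + O(x**5)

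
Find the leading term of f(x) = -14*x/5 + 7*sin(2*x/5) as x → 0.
-28*x**3/375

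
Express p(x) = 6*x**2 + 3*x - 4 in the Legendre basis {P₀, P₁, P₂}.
(-2)P₀ + (3)P₁ + (4)P₂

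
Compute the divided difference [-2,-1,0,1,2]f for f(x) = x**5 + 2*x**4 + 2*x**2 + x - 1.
2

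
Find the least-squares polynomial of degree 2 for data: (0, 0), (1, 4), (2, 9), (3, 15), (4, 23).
3/35 + (219/70)x + (9/14)x²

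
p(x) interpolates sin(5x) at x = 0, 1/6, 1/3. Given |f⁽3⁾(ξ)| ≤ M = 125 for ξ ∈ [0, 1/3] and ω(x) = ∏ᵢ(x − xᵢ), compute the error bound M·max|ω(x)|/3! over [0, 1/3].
125*sqrt(3)/5832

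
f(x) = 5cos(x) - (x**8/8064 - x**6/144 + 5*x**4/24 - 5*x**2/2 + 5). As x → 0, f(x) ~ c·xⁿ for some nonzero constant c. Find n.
10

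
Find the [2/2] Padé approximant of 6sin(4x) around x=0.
24*x/(8*x**2/3 + 1)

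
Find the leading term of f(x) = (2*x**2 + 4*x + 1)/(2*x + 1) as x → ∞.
x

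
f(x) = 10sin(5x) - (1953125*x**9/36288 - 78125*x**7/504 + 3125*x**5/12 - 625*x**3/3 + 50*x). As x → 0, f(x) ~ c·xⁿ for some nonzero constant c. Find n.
11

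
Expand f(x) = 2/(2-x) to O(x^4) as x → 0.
1 + x/2 + x**2/4 + x**3/8 + O(x**4)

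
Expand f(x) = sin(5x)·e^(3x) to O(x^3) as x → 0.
5*x + 15*x**2 + O(x**3)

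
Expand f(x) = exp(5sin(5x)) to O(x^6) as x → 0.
1 + 25*x + 625*x**2/2 + 2500*x**3 + 109375*x**4/8 + 146875*x**5/3 + O(x**6)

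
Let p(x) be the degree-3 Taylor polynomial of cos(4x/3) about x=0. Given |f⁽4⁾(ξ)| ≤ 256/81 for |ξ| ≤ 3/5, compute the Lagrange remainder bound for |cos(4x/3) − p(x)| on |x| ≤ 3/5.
32/1875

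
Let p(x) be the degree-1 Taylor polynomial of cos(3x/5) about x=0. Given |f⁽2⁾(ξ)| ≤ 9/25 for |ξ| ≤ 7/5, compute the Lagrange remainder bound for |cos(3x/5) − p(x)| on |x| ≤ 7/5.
441/1250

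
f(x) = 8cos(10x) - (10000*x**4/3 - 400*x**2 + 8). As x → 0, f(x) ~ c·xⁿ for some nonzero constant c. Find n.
6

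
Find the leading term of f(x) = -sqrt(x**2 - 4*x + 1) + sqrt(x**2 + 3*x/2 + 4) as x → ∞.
11/4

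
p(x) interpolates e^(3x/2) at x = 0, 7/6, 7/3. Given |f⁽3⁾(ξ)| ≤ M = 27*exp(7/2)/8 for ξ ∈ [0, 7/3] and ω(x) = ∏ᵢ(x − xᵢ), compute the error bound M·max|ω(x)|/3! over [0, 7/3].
343*sqrt(3)*exp(7/2)/1728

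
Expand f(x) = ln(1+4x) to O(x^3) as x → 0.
4*x - 8*x**2 + O(x**3)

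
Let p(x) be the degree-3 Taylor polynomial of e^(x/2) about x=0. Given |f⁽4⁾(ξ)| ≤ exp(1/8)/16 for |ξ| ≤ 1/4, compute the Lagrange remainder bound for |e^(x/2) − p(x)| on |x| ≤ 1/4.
exp(1/8)/98304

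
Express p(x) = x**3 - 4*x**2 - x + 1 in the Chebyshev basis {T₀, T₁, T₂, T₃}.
-T₀ + (-1/4)T₁ + (-2)T₂ + (1/4)T₃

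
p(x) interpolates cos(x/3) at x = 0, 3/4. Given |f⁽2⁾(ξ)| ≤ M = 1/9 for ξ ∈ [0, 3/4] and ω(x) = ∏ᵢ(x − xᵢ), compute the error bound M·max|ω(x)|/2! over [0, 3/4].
1/128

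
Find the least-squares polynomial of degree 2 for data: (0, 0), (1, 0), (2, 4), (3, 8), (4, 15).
-1/5 + (-1/5)x + x²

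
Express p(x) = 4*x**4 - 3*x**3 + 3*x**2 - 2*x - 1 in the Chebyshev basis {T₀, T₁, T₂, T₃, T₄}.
(2)T₀ + (-17/4)T₁ + (7/2)T₂ + (-3/4)T₃ + (1/2)T₄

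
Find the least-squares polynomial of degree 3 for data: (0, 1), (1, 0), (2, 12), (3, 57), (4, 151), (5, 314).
65/63 + (-737/378)x + (-41/18)x² + (82/27)x³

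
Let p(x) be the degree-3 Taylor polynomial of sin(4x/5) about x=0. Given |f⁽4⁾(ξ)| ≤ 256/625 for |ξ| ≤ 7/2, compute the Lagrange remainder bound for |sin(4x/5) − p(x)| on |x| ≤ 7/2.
4802/1875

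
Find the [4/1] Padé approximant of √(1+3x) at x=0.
(243*x**4/640 - 27*x**3/40 + 81*x**2/40 + 18*x/5 + 1)/(21*x/10 + 1)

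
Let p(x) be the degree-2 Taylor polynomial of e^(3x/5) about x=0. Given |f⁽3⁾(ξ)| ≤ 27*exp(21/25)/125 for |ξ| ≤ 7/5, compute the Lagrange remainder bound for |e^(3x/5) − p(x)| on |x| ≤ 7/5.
3087*exp(21/25)/31250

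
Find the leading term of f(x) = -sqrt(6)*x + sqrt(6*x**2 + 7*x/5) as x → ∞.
7*sqrt(6)/60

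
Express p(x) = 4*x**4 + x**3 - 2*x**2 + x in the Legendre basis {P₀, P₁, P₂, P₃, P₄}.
(2/15)P₀ + (8/5)P₁ + (20/21)P₂ + (2/5)P₃ + (32/35)P₄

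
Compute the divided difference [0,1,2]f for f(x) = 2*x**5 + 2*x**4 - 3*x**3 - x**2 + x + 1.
34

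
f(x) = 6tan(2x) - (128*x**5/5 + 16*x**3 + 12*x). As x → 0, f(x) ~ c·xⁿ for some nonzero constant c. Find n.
7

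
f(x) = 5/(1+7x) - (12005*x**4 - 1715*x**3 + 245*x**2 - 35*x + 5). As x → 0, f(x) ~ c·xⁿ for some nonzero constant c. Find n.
5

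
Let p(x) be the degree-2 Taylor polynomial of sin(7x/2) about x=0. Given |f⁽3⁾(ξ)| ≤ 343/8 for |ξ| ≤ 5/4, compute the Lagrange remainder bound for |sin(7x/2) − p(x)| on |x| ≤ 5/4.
42875/3072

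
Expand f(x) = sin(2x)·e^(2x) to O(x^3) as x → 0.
2*x + 4*x**2 + O(x**3)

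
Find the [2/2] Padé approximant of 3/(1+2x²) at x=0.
3/(2*x**2 + 1)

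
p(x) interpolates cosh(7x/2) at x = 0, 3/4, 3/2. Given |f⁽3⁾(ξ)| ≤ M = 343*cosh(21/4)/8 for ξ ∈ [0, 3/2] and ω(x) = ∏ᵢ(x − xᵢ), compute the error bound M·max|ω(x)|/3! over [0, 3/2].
343*sqrt(3)*cosh(21/4)/512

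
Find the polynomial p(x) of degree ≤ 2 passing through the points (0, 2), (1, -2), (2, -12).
-3*x**2 - x + 2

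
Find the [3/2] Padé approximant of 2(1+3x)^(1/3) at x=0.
(14*x**3/15 + 42*x**2/5 + 42*x/5 + 2)/(2*x**2 + 16*x/5 + 1)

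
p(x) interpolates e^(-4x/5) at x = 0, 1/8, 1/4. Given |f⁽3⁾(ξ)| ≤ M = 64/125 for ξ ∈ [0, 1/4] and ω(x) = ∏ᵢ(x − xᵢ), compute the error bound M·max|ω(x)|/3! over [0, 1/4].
sqrt(3)/27000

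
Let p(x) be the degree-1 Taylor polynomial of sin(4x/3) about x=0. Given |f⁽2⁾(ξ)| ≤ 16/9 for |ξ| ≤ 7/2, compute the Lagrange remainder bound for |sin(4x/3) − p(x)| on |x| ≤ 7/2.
98/9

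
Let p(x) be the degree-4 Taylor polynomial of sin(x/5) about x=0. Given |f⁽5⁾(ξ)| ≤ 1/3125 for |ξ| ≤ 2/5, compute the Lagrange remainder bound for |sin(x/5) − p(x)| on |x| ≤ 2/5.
4/146484375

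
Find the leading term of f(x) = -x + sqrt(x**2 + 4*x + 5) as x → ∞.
2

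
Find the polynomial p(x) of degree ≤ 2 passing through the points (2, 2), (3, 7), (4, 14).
x**2 - 2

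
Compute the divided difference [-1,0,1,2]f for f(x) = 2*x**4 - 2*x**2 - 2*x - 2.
4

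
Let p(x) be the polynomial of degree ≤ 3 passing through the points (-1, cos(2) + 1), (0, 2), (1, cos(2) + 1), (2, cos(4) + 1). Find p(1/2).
cos(2)/2 - cos(4)/16 + 25/16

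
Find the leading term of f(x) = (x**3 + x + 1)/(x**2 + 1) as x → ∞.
x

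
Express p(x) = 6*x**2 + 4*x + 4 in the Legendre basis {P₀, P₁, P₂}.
(6)P₀ + (4)P₁ + (4)P₂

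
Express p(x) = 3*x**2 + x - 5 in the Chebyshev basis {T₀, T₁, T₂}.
(-7/2)T₀ + T₁ + (3/2)T₂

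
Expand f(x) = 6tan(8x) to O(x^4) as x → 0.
48*x + 1024*x**3 + O(x**4)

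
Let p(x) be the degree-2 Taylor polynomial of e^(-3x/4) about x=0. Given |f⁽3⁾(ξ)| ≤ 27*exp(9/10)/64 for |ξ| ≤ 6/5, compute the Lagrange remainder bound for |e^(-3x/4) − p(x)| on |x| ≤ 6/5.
243*exp(9/10)/2000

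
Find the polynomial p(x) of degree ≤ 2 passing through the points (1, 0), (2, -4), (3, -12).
-2*x**2 + 2*x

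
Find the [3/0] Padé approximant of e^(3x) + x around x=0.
9*x**3/2 + 9*x**2/2 + 4*x + 1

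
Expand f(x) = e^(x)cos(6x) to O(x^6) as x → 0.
1 + x - 35*x**2/2 - 107*x**3/6 + 1081*x**4/24 + 6121*x**5/120 + O(x**6)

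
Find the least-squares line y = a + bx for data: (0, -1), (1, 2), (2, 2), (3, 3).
a = -3/10, b = 6/5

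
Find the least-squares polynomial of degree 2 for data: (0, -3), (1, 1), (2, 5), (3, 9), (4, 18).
-18/7 + (15/7)x + (5/7)x²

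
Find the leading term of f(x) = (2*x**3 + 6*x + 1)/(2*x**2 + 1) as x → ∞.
x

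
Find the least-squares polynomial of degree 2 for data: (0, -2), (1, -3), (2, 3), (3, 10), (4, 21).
-17/7 + (-87/70)x + (25/14)x²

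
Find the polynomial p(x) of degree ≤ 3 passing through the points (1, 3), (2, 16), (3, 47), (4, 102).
x**3 + 3*x**2 - 3*x + 2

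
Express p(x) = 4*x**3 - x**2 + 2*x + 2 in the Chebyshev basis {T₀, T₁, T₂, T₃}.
(3/2)T₀ + (5)T₁ + (-1/2)T₂ + T₃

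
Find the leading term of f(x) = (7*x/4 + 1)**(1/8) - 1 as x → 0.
7*x/32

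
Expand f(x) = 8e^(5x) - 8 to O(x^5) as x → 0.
40*x + 100*x**2 + 500*x**3/3 + 625*x**4/3 + O(x**5)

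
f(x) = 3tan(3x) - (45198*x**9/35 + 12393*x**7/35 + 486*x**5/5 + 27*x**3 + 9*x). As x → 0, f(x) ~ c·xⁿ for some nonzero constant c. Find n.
11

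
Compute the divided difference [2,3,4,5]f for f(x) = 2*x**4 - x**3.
27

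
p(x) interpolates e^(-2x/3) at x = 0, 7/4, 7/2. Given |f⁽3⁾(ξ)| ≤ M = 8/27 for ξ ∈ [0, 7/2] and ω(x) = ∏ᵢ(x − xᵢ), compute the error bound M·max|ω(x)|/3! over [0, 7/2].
343*sqrt(3)/5832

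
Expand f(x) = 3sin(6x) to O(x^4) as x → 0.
18*x - 108*x**3 + O(x**4)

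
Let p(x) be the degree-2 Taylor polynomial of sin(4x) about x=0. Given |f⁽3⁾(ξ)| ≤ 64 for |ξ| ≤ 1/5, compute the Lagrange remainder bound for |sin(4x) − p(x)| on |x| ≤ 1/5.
32/375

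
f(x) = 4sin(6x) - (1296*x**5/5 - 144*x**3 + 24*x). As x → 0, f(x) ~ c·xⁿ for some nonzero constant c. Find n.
7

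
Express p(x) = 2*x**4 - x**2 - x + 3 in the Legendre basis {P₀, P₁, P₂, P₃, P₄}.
(46/15)P₀ - P₁ + (10/21)P₂ + (16/35)P₄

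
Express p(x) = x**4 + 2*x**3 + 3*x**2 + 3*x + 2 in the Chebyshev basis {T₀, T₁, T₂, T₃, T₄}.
(31/8)T₀ + (9/2)T₁ + (2)T₂ + (1/2)T₃ + (1/8)T₄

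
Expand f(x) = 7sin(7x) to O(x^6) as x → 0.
49*x - 2401*x**3/6 + 117649*x**5/120 + O(x**6)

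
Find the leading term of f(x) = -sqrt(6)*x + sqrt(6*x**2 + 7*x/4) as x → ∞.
7*sqrt(6)/48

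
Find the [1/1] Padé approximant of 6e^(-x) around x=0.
(6 - 3*x)/(x/2 + 1)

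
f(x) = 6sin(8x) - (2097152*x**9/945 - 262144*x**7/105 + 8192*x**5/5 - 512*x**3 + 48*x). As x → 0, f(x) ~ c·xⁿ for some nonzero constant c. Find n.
11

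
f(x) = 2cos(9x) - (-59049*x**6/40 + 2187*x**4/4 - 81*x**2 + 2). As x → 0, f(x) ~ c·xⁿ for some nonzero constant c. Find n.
8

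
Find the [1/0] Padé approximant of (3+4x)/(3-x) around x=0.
5*x/3 + 1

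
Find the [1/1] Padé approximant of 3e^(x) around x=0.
(3*x/2 + 3)/(1 - x/2)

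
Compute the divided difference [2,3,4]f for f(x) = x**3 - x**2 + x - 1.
8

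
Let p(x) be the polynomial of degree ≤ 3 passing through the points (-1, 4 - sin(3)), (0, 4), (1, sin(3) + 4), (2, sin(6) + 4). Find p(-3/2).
-7*sin(3)/8 - 5*sin(6)/16 + 4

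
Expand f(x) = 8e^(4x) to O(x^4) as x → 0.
8 + 32*x + 64*x**2 + 256*x**3/3 + O(x**4)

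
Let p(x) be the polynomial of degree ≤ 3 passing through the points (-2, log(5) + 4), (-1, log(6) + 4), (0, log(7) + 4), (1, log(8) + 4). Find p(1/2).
log(2**(5/8)*3**(11/16)*5**(1/16)*7**(15/16)/3) + 4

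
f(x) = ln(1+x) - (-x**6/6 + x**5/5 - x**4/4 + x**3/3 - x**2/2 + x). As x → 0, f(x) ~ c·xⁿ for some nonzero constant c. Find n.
7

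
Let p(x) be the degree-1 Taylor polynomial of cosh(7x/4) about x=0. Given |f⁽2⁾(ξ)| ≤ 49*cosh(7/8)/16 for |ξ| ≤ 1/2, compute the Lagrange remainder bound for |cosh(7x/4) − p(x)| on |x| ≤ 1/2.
49*cosh(7/8)/128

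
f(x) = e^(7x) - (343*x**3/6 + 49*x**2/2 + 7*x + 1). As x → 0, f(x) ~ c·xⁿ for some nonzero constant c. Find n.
4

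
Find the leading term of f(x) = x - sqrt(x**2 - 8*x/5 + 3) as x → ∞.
4/5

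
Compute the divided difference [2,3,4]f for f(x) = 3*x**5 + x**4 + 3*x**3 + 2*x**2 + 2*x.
939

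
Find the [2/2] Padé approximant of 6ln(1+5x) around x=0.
15*x*(5*x + 2)/(25*x**2/6 + 5*x + 1)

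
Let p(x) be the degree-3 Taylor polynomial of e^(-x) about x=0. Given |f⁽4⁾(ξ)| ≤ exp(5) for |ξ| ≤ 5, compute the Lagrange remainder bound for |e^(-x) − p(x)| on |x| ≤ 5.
625*exp(5)/24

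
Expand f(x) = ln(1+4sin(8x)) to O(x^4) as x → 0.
32*x - 512*x**2 + 31744*x**3/3 + O(x**4)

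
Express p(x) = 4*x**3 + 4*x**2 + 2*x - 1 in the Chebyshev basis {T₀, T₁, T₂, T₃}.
T₀ + (5)T₁ + (2)T₂ + T₃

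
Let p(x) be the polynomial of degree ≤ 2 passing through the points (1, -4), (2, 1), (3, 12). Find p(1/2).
-17/4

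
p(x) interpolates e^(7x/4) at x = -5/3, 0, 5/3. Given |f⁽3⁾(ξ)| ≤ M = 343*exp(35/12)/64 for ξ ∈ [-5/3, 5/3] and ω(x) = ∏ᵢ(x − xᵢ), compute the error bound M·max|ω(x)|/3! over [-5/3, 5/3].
42875*sqrt(3)*exp(35/12)/46656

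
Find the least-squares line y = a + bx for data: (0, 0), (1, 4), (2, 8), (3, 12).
a = 0, b = 4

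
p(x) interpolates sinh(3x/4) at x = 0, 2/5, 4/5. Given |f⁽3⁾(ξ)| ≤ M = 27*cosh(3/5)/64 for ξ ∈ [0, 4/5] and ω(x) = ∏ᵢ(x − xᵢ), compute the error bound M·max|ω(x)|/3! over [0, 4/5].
sqrt(3)*cosh(3/5)/1000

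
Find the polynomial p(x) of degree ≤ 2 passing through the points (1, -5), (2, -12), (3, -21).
-x**2 - 4*x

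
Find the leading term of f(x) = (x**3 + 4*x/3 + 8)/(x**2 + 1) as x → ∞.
x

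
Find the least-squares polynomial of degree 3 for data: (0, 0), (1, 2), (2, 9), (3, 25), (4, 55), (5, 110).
-29/126 + (2591/756)x + (-29/18)x² + (115/108)x³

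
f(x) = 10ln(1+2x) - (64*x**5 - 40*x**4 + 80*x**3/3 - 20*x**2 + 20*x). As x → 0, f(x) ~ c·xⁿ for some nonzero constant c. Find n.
6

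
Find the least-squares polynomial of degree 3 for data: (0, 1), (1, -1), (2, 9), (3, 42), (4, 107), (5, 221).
52/63 + (-157/54)x + (-55/126)x² + (53/27)x³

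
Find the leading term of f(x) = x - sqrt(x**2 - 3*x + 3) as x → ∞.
3/2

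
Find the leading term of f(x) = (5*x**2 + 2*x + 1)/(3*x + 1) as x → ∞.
5*x/3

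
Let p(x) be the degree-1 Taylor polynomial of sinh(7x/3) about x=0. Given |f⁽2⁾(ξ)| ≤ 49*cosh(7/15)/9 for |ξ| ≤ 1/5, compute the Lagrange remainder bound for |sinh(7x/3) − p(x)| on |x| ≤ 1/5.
49*cosh(7/15)/450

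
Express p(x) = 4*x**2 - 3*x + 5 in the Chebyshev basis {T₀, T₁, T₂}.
(7)T₀ + (-3)T₁ + (2)T₂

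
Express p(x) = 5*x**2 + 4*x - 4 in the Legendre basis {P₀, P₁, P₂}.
(-7/3)P₀ + (4)P₁ + (10/3)P₂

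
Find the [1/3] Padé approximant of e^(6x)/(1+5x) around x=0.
(7*x/3 + 1)/(26*x**3 - 43*x**2/3 + 4*x/3 + 1)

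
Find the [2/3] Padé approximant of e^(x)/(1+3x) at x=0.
(157*x**2/1820 + 46*x/91 + 1)/(661*x**3/2730 - 2553*x**2/1820 + 228*x/91 + 1)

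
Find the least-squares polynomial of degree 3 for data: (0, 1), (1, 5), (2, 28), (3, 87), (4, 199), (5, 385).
55/63 + (563/378)x + (-2/63)x² + (163/54)x³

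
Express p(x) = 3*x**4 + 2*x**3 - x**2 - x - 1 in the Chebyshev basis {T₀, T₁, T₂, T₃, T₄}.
(-3/8)T₀ + (1/2)T₁ + T₂ + (1/2)T₃ + (3/8)T₄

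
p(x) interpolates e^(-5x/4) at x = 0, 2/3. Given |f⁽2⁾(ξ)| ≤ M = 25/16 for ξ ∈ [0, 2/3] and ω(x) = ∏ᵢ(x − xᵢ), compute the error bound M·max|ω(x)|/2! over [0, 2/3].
25/288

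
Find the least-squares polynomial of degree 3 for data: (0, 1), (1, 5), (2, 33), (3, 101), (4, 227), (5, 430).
8/9 + (-211/189)x + (659/252)x² + (319/108)x³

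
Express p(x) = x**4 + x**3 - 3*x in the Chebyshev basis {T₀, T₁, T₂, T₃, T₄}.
(3/8)T₀ + (-9/4)T₁ + (1/2)T₂ + (1/4)T₃ + (1/8)T₄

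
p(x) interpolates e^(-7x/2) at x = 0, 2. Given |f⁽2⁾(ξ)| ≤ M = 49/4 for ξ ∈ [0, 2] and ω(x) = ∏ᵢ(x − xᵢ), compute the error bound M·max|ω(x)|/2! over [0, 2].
49/8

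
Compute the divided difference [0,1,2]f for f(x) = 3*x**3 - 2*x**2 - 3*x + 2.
7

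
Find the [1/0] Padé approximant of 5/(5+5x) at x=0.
1 - x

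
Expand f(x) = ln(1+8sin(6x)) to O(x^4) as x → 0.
48*x - 1152*x**2 + 36576*x**3 + O(x**4)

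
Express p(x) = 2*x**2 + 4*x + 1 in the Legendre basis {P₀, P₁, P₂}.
(5/3)P₀ + (4)P₁ + (4/3)P₂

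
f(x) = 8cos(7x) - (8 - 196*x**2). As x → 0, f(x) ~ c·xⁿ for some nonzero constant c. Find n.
4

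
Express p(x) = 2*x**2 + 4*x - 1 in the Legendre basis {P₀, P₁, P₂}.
(-1/3)P₀ + (4)P₁ + (4/3)P₂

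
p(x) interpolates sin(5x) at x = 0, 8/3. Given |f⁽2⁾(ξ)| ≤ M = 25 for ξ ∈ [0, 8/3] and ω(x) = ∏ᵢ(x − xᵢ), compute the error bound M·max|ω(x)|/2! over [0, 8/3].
200/9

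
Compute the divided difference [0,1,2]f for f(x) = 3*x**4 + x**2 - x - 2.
22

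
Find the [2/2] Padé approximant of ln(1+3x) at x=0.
3*x*(3*x + 2)/(2*(3*x**2/2 + 3*x + 1))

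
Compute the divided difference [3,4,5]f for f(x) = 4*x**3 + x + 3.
48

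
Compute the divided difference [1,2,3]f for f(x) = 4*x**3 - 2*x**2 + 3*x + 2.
22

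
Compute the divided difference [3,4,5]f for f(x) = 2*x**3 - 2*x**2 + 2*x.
22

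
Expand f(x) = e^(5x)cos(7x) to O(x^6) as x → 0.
1 + 5*x - 12*x**2 - 305*x**3/3 - 1081*x**4/6 + 95*x**5/6 + O(x**6)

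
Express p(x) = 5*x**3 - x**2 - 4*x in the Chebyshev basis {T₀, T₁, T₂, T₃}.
(-1/2)T₀ + (-1/4)T₁ + (-1/2)T₂ + (5/4)T₃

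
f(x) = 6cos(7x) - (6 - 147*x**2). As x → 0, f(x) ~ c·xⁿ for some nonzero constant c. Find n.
4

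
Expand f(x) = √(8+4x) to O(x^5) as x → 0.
2*sqrt(2) + sqrt(2)*x/2 - sqrt(2)*x**2/16 + sqrt(2)*x**3/64 - 5*sqrt(2)*x**4/1024 + O(x**5)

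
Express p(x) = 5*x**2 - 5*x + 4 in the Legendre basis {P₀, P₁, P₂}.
(17/3)P₀ + (-5)P₁ + (10/3)P₂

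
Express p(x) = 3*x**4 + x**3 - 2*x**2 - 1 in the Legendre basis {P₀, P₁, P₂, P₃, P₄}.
(-16/15)P₀ + (3/5)P₁ + (8/21)P₂ + (2/5)P₃ + (24/35)P₄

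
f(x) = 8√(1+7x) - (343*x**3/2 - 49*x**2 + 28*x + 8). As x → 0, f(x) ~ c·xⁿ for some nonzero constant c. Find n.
4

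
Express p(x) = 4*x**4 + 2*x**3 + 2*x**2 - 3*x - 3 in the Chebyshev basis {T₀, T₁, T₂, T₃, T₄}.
(-1/2)T₀ + (-3/2)T₁ + (3)T₂ + (1/2)T₃ + (1/2)T₄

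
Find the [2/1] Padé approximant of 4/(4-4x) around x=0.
1/(1 - x)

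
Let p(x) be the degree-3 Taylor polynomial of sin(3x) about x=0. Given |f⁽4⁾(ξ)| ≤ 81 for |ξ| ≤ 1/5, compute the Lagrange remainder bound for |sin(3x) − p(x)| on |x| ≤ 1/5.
27/5000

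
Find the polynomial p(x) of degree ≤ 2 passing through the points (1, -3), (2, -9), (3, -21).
-3*x**2 + 3*x - 3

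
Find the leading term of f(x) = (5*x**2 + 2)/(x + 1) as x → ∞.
5*x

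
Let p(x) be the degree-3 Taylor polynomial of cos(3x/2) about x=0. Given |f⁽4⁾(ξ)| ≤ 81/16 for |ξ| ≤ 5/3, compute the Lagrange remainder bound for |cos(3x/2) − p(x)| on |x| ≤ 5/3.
625/384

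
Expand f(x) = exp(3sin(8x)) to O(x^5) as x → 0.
1 + 24*x + 288*x**2 + 2048*x**3 + 7680*x**4 + O(x**5)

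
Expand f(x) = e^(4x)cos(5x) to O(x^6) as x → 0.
1 + 4*x - 9*x**2/2 - 118*x**3/3 - 1519*x**4/24 - 619*x**5/30 + O(x**6)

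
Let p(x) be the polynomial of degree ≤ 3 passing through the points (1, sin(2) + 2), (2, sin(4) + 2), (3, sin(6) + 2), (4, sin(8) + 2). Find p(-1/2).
135*sin(6)/16 - 35*sin(8)/16 + 2 + 105*sin(2)/16 - 189*sin(4)/16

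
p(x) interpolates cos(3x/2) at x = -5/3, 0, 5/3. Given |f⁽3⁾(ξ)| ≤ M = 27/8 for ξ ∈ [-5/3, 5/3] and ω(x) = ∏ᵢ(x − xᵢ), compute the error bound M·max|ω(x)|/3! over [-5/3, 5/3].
125*sqrt(3)/216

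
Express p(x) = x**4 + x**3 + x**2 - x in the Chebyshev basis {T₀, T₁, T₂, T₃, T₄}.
(7/8)T₀ + (-1/4)T₁ + T₂ + (1/4)T₃ + (1/8)T₄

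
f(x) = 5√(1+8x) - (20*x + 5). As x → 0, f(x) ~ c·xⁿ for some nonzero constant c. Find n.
2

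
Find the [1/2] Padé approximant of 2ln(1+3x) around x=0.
6*x/(-3*x**2/4 + 3*x/2 + 1)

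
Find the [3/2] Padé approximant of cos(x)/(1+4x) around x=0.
(187*x**3/93 - 187*x**2/372 - 4*x + 1)/(1 - 5953*x**2/372)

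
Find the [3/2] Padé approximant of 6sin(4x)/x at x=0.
(24 - 224*x**2/5)/(4*x**2/5 + 1)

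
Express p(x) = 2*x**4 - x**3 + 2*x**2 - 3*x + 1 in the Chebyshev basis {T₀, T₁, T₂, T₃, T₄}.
(11/4)T₀ + (-15/4)T₁ + (2)T₂ + (-1/4)T₃ + (1/4)T₄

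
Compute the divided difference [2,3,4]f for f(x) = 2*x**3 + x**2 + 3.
19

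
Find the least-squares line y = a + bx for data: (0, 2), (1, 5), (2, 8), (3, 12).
a = 9/5, b = 33/10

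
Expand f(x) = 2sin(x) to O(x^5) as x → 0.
2*x - x**3/3 + O(x**5)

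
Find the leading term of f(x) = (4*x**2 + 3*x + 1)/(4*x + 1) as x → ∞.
x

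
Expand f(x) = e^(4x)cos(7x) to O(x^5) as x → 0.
1 + 4*x - 33*x**2/2 - 262*x**3/3 - 2047*x**4/24 + O(x**5)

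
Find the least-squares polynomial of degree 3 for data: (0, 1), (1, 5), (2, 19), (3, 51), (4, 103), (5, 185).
62/63 + (247/378)x + (146/63)x² + (53/54)x³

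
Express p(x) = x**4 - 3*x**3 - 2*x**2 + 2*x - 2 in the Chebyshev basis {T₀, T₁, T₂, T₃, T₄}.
(-21/8)T₀ + (-1/4)T₁ + (-1/2)T₂ + (-3/4)T₃ + (1/8)T₄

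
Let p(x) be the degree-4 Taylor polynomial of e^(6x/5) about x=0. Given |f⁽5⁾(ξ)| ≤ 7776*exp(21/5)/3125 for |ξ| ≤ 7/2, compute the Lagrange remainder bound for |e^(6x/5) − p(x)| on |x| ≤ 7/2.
1361367*exp(21/5)/125000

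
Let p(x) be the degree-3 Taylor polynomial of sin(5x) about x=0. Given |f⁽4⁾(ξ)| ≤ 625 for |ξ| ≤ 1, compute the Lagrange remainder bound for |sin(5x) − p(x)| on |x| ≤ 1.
625/24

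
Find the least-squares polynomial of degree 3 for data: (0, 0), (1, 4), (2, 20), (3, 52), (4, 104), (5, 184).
-8/63 + (124/189)x + (187/63)x² + (23/27)x³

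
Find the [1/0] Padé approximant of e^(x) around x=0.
x + 1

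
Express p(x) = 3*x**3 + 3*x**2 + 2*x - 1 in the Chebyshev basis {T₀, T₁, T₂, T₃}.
(1/2)T₀ + (17/4)T₁ + (3/2)T₂ + (3/4)T₃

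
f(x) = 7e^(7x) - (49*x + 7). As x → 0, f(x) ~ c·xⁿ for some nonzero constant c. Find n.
2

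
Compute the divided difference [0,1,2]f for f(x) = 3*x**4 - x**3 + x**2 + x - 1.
19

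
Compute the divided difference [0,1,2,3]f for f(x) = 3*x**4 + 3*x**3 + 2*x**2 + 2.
21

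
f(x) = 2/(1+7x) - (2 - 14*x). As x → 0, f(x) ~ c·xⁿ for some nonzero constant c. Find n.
2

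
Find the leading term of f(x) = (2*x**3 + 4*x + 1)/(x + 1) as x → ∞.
2*x**2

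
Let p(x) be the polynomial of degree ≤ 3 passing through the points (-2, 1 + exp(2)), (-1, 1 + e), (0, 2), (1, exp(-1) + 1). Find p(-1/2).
(-1 + e*(-exp(2) + 9*e + 25))*exp(-1)/16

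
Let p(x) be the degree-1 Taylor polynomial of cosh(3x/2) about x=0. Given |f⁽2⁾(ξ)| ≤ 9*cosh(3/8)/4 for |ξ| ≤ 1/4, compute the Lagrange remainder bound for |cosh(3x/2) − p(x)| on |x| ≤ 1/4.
9*cosh(3/8)/128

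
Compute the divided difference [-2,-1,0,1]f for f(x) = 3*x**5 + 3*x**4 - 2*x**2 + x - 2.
9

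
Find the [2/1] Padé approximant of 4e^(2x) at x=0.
(8*x**2/3 + 16*x/3 + 4)/(1 - 2*x/3)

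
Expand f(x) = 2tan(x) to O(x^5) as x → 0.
2*x + 2*x**3/3 + O(x**5)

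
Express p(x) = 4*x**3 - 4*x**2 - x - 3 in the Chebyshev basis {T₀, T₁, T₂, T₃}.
(-5)T₀ + (2)T₁ + (-2)T₂ + T₃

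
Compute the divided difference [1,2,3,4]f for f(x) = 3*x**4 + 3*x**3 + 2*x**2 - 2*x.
33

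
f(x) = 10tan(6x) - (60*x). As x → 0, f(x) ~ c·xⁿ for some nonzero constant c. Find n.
3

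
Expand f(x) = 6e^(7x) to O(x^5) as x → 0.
6 + 42*x + 147*x**2 + 343*x**3 + 2401*x**4/4 + O(x**5)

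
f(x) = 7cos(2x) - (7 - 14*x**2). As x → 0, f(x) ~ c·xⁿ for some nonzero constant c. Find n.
4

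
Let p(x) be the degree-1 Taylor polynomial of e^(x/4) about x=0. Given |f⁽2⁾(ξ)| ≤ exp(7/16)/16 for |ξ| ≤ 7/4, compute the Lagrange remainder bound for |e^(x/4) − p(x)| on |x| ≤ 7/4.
49*exp(7/16)/512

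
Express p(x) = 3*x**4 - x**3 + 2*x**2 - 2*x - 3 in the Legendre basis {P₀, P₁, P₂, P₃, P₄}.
(-26/15)P₀ + (-13/5)P₁ + (64/21)P₂ + (-2/5)P₃ + (24/35)P₄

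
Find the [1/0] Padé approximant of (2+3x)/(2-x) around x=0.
2*x + 1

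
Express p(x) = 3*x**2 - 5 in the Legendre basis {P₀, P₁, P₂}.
(-4)P₀ + (2)P₂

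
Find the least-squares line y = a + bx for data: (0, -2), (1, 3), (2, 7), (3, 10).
a = -3/2, b = 4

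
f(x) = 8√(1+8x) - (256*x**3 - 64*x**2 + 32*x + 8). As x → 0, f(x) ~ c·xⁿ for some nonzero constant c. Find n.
4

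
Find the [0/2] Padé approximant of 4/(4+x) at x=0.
1/(x/4 + 1)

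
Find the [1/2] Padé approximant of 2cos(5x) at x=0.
2/(25*x**2/2 + 1)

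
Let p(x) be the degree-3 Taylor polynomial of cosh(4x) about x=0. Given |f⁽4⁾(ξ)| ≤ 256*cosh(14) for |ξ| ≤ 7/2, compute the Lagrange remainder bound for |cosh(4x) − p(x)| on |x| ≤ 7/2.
4802*cosh(14)/3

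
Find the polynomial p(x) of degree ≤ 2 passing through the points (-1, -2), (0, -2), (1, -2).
-2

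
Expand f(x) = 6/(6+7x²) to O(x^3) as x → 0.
1 - 7*x**2/6 + O(x**3)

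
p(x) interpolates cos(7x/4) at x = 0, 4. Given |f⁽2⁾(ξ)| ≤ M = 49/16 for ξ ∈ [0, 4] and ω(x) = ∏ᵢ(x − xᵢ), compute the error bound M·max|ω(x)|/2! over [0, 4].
49/8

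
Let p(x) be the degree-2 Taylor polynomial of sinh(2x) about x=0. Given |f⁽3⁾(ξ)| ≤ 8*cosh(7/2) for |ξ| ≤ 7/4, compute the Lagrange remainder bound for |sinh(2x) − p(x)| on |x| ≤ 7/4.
343*cosh(7/2)/48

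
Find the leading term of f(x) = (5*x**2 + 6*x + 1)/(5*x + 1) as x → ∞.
x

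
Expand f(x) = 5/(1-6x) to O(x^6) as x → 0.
5 + 30*x + 180*x**2 + 1080*x**3 + 6480*x**4 + 38880*x**5 + O(x**6)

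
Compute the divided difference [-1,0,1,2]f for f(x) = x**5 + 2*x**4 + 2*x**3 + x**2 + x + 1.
11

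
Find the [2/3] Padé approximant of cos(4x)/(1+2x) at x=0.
(1 - 20*x**2/3)/(8*x**3/3 + 4*x**2/3 + 2*x + 1)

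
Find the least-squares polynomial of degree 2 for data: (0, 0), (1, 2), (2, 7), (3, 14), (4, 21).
-2/7 + (69/35)x + (6/7)x²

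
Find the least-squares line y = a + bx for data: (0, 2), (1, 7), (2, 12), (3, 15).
a = 12/5, b = 22/5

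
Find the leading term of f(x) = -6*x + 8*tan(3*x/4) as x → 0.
9*x**3/8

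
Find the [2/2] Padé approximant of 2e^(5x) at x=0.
(25*x**2/6 + 5*x + 2)/(25*x**2/12 - 5*x/2 + 1)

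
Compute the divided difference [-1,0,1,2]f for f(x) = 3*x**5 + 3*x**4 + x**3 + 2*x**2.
22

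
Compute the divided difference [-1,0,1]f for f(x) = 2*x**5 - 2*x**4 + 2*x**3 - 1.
-2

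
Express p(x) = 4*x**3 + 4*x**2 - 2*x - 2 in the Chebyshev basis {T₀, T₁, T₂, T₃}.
T₁ + (2)T₂ + T₃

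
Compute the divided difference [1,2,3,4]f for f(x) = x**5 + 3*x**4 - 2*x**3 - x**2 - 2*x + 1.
93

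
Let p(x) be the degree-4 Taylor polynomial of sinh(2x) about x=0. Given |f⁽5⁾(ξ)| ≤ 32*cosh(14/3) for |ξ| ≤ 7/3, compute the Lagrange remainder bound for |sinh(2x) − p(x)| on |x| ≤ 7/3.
67228*cosh(14/3)/3645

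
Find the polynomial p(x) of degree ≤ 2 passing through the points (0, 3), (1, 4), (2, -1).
-3*x**2 + 4*x + 3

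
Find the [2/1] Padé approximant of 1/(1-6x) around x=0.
1/(1 - 6*x)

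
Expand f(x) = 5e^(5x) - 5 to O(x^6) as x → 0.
25*x + 125*x**2/2 + 625*x**3/6 + 3125*x**4/24 + 3125*x**5/24 + O(x**6)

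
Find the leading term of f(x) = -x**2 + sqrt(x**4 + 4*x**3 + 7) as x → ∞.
2*x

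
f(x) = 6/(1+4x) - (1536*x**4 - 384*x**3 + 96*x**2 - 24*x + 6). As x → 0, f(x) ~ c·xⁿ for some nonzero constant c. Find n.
5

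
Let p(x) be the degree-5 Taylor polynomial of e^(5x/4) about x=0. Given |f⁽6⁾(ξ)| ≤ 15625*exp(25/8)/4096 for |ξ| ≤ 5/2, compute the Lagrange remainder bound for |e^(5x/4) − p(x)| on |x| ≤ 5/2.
48828125*exp(25/8)/37748736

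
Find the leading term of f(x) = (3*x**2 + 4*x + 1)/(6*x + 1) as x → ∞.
x/2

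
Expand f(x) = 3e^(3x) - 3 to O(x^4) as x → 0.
9*x + 27*x**2/2 + 27*x**3/2 + O(x**4)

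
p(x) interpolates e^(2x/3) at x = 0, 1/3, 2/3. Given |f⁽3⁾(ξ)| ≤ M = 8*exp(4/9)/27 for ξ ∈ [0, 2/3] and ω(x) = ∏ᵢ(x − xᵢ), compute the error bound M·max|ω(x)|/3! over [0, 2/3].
8*sqrt(3)*exp(4/9)/19683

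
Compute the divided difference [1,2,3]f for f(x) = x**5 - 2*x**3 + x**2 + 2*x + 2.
79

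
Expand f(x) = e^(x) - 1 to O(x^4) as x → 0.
x + x**2/2 + x**3/6 + O(x**4)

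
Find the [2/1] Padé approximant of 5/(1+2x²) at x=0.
5 - 10*x**2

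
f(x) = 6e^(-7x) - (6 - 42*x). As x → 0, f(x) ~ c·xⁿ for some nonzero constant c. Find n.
2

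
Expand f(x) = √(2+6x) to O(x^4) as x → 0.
sqrt(2) + 3*sqrt(2)*x/2 - 9*sqrt(2)*x**2/8 + 27*sqrt(2)*x**3/16 + O(x**4)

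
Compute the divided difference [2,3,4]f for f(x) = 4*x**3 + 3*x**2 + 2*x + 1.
39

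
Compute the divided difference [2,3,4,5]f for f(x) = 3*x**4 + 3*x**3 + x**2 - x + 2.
45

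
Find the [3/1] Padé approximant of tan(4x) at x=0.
64*x**3/3 + 4*x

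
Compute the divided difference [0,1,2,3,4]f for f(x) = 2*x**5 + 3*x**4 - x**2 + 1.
23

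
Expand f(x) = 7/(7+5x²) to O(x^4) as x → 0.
1 - 5*x**2/7 + O(x**4)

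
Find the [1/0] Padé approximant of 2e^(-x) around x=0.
2 - 2*x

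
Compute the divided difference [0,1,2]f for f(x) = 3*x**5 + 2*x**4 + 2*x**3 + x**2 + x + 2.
66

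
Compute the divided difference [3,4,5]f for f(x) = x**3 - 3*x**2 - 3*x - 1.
9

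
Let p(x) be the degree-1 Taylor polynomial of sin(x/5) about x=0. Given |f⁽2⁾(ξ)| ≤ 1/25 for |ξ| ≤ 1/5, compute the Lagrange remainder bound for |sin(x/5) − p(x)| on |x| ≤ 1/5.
1/1250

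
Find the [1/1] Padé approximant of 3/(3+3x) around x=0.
1/(x + 1)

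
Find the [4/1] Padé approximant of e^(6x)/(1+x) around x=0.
(918*x**4/155 + 1368*x**3/155 + 234*x**2/31 + 606*x/155 + 1)/(1 - 169*x/155)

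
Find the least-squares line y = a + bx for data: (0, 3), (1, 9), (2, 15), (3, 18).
a = 18/5, b = 51/10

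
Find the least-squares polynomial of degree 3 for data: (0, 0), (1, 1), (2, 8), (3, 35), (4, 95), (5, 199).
13/126 + (1055/756)x + (-184/63)x² + (229/108)x³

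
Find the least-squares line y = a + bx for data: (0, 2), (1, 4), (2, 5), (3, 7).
a = 21/10, b = 8/5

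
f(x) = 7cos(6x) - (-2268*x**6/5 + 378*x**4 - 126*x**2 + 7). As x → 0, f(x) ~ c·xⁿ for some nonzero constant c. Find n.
8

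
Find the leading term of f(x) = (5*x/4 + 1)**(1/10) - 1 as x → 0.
x/8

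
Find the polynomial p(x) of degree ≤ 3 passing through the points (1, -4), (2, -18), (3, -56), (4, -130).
-2*x**3 - 2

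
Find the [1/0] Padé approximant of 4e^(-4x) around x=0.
4 - 16*x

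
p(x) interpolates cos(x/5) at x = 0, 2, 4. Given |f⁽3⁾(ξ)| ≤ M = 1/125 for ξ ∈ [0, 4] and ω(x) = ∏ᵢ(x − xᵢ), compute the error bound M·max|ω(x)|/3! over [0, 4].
8*sqrt(3)/3375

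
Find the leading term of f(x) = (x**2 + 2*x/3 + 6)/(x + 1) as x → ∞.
x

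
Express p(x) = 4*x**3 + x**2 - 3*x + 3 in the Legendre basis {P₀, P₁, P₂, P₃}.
(10/3)P₀ + (-3/5)P₁ + (2/3)P₂ + (8/5)P₃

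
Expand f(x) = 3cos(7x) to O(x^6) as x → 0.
3 - 147*x**2/2 + 2401*x**4/8 + O(x**6)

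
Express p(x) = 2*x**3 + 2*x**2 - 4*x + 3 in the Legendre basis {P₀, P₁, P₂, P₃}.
(11/3)P₀ + (-14/5)P₁ + (4/3)P₂ + (4/5)P₃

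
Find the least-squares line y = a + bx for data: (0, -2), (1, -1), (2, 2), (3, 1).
a = -9/5, b = 6/5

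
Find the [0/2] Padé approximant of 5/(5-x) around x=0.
1/(1 - x/5)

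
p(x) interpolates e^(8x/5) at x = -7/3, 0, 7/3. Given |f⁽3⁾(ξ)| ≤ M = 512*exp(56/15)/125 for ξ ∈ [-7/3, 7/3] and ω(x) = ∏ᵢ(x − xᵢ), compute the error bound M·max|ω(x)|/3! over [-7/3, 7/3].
175616*sqrt(3)*exp(56/15)/91125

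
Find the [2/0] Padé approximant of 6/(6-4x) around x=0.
4*x**2/9 + 2*x/3 + 1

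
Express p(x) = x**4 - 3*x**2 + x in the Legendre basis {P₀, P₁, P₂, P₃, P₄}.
(-4/5)P₀ + P₁ + (-10/7)P₂ + (8/35)P₄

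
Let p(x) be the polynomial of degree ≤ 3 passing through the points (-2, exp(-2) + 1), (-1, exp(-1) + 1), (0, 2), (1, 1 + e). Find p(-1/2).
(-1 + 9*e + (25 - e)*exp(2))*exp(-2)/16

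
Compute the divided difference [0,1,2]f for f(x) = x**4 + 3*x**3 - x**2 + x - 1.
15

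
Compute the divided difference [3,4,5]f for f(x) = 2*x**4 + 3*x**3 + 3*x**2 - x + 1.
233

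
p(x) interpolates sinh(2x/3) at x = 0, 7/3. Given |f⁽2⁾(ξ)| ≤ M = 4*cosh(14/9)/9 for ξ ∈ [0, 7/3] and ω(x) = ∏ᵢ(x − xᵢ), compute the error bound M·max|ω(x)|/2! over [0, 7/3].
49*cosh(14/9)/162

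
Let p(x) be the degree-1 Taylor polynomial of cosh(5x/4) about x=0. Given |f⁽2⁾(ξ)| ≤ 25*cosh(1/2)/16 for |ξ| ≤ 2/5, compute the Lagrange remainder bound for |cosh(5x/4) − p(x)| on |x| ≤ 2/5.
cosh(1/2)/8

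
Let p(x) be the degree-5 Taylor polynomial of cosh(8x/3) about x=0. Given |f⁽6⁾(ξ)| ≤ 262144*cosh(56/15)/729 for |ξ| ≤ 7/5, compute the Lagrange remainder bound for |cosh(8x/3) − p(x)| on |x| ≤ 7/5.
1927561216*cosh(56/15)/512578125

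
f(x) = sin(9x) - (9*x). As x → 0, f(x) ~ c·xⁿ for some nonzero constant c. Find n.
3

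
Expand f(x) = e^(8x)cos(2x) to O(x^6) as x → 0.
1 + 8*x + 30*x**2 + 208*x**3/3 + 322*x**4/3 + 1616*x**5/15 + O(x**6)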